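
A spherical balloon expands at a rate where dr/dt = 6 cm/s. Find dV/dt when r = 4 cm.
384π cm³/s

V = (4/3)πr³
dV/dt = dV/dr · dr/dt = 4πr² · 6
At r = 4: dV/dt = 384π cm³/s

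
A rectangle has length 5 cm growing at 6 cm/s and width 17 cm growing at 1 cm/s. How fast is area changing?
107 cm²/s

A = lw
dA/dt = w·dl/dt + l·dw/dt = 17·6 + 5·1 = 107 cm²/s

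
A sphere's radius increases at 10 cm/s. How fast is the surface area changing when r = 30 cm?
2400π cm²/s

S = 4πr²
dS/dt = dS/dr · dr/dt = 8πr · 10
At r = 30: dS/dt = 2400π cm²/s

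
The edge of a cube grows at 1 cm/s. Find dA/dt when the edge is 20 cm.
240 cm²/s

A = 6s²
dA/dt = 12s · ds/dt = 12·20·1 = 240 cm²/s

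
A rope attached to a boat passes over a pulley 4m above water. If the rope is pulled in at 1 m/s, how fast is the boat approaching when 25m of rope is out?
25√609/609 ≈ 1.013 m/s

rope² = x² + 4²
x = √(25² - 4²) = √609
dx/dt = (rope/x) · d(rope)/dt = (25/√609) · (-1) = -25√609/609 m/s
The boat approaches at 25√609/609 ≈ 1.013 m/s.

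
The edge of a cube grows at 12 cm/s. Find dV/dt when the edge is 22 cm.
17424 cm³/s

V = s³
dV/dt = 3s² · ds/dt = 3·22²·12 = 17424 cm³/s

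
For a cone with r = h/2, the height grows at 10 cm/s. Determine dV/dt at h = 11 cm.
605π/2 cm³/s

V = (1/3)π(h/2)²h = πh³/12
dV/dt = πh²/4 · 10
At h = 11: dV/dt = 605π/2 cm³/s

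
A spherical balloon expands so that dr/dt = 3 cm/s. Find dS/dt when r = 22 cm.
528π cm²/s

S = 4πr²
dS/dt = dS/dr · dr/dt = 8πr · 3
At r = 22: dS/dt = 528π cm²/s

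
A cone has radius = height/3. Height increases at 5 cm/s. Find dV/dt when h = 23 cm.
2645π/9 cm³/s

V = (1/3)π(h/3)²h = πh³/27
dV/dt = πh²/9 · 5
At h = 23: dV/dt = 2645π/9 cm³/s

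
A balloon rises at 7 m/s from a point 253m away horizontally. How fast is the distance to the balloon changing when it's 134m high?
938√485/6305 ≈ 3.276 m/s

z² = 253² + y²
z = √(253² + 134²) = 13√485
dz/dt = y/z · dy/dt = 134/(13√485) · 7 = 938√485/6305 ≈ 3.276 m/s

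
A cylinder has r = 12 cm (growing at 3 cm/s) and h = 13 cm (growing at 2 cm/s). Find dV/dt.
1224π cm³/s

V = πr²h
dV/dt = 2πrh·dr/dt + πr²·dh/dt
= 2π(12)(13)(3) + π(12)²(2)
= 1224π cm³/s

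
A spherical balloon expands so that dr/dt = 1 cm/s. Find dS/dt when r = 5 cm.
40π cm²/s

S = 4πr²
dS/dt = dS/dr · dr/dt = 8πr · 1
At r = 5: dS/dt = 40π cm²/s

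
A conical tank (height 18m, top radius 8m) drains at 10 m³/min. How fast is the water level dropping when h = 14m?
405/(1568π) ≈ 0.08222 m/min

r/h = 8/18, so r = (4/9)h
V = (1/3)πr²h = (1/3)π((4/9)h)²h = (16/243)πh³
dV/dh = (16/81)πh²
dh/dt = (dV/dt)/(dV/dh) = -10/((16/81)π·14²) = -405/(1568π) m/min
The level is dropping at 405/(1568π) ≈ 0.08222 m/min.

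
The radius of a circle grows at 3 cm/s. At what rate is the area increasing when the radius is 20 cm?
120π cm²/s

A = πr²
dA/dt = 2πr · dr/dt = 2π(20)(3) = 120π cm²/s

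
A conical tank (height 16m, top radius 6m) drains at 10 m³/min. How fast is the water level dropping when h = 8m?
10/(9π) ≈ 0.3537 m/min

r/h = 6/16, so r = (3/8)h
V = (1/3)πr²h = (1/3)π((3/8)h)²h = (3/64)πh³
dV/dh = (9/64)πh²
dh/dt = (dV/dt)/(dV/dh) = -10/((9/64)π·8²) = -10/(9π) m/min
The level is dropping at 10/(9π) ≈ 0.3537 m/min.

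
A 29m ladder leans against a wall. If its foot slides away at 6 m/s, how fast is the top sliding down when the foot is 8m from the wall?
16√777/259 ≈ 1.722 m/s

x² + y² = 29²
2x·dx/dt + 2y·dy/dt = 0
dy/dt = -x/y · dx/dt = -8/√777 · 6 = -16√777/259 m/s
The top is descending at 16√777/259 ≈ 1.722 m/s.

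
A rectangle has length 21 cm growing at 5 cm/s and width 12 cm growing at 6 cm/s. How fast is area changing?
186 cm²/s

A = lw
dA/dt = w·dl/dt + l·dw/dt = 12·5 + 21·6 = 186 cm²/s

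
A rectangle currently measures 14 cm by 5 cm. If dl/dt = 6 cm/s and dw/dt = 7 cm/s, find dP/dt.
26 cm/s

P = 2(l + w)
dP/dt = 2(dl/dt + dw/dt) = 2(6 + 7) = 26 cm/s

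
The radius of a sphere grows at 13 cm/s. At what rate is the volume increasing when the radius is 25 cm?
32500π cm³/s

V = (4/3)πr³
dV/dt = dV/dr · dr/dt = 4πr² · 13
At r = 25: dV/dt = 32500π cm³/s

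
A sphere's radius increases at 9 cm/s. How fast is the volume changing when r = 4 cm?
576π cm³/s

V = (4/3)πr³
dV/dt = dV/dr · dr/dt = 4πr² · 9
At r = 4: dV/dt = 576π cm³/s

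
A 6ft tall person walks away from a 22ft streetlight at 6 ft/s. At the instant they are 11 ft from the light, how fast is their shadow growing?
9/4 ft/s

By similar triangles: 22/(x+s) = 6/s
Solving: s = 6x/16
ds/dt = 6/16 · dx/dt = 3/8 · 6 = 9/4 ft/s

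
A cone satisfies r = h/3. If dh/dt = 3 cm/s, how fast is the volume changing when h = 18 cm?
108π cm³/s

V = (1/3)π(h/3)²h = πh³/27
dV/dt = πh²/9 · 3
At h = 18: dV/dt = 108π cm³/s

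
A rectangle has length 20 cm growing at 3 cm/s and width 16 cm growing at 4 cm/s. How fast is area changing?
128 cm²/s

A = lw
dA/dt = w·dl/dt + l·dw/dt = 16·3 + 20·4 = 128 cm²/s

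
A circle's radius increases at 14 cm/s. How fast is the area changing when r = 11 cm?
308π cm²/s

A = πr²
dA/dt = 2πr · dr/dt = 2π(11)(14) = 308π cm²/s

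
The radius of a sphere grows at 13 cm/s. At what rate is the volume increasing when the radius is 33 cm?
56628π cm³/s

V = (4/3)πr³
dV/dt = dV/dr · dr/dt = 4πr² · 13
At r = 33: dV/dt = 56628π cm³/s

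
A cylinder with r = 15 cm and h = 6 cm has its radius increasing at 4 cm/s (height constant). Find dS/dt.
288π cm²/s

S = 2πrh + 2πr² (lateral + bases)
dS/dt = (2πh + 4πr)·dr/dt = (2π·6 + 4π·15)·4
= 288π cm²/s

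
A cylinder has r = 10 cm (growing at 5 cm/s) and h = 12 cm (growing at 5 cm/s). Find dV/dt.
1700π cm³/s

V = πr²h
dV/dt = 2πrh·dr/dt + πr²·dh/dt
= 2π(10)(12)(5) + π(10)²(5)
= 1700π cm³/s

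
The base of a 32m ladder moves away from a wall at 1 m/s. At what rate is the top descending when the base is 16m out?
√3/3 ≈ 0.5774 m/s

x² + y² = 32²
2x·dx/dt + 2y·dy/dt = 0
dy/dt = -x/y · dx/dt = -16/(16√3) · 1 = -√3/3 m/s
The top is descending at √3/3 ≈ 0.5774 m/s.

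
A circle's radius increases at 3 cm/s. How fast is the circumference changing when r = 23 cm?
6π cm/s

C = 2πr
dC/dt = 2π · dr/dt = 2π · 3 = 6π cm/s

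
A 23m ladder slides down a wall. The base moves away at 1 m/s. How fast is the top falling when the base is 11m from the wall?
11√102/204 ≈ 0.5446 m/s

x² + y² = 23²
2x·dx/dt + 2y·dy/dt = 0
dy/dt = -x/y · dx/dt = -11/(2√102) · 1 = -11√102/204 m/s
The top is descending at 11√102/204 ≈ 0.5446 m/s.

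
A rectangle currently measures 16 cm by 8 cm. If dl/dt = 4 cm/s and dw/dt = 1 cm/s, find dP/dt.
10 cm/s

P = 2(l + w)
dP/dt = 2(dl/dt + dw/dt) = 2(4 + 1) = 10 cm/s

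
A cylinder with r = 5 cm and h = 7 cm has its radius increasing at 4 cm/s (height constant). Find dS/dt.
136π cm²/s

S = 2πrh + 2πr² (lateral + bases)
dS/dt = (2πh + 4πr)·dr/dt = (2π·7 + 4π·5)·4
= 136π cm²/s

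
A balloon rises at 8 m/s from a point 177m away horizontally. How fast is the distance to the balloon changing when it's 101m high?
404√41530/20765 ≈ 3.965 m/s

z² = 177² + y²
z = √(177² + 101²) = √41530
dz/dt = y/z · dy/dt = 101/√41530 · 8 = 404√41530/20765 ≈ 3.965 m/s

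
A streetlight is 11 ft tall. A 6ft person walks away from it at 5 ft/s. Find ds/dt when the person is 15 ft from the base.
6 ft/s

By similar triangles: 11/(x+s) = 6/s
Solving: s = 6x/5
ds/dt = 6/5 · dx/dt = 6/5 · 5 = 6 ft/s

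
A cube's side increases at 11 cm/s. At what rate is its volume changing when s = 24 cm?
19008 cm³/s

V = s³
dV/dt = 3s² · ds/dt = 3·24²·11 = 19008 cm³/s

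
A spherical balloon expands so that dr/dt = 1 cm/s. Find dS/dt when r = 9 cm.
72π cm²/s

S = 4πr²
dS/dt = dS/dr · dr/dt = 8πr · 1
At r = 9: dS/dt = 72π cm²/s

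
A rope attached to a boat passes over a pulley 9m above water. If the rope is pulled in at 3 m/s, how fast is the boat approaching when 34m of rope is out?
102√43/215 ≈ 3.111 m/s

rope² = x² + 9²
x = √(34² - 9²) = 5√43
dx/dt = (rope/x) · d(rope)/dt = (34/(5√43)) · (-3) = -102√43/215 m/s
The boat approaches at 102√43/215 ≈ 3.111 m/s.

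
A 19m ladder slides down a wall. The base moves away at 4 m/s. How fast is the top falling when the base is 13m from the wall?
13√3/6 ≈ 3.753 m/s

x² + y² = 19²
2x·dx/dt + 2y·dy/dt = 0
dy/dt = -x/y · dx/dt = -13/(8√3) · 4 = -13√3/6 m/s
The top is descending at 13√3/6 ≈ 3.753 m/s.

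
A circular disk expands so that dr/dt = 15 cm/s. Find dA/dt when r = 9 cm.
270π cm²/s

A = πr²
dA/dt = 2πr · dr/dt = 2π(9)(15) = 270π cm²/s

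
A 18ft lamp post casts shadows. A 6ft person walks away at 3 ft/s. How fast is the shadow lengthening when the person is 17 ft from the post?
3/2 ft/s

By similar triangles: 18/(x+s) = 6/s
Solving: s = 6x/12
ds/dt = 6/12 · dx/dt = 1/2 · 3 = 3/2 ft/s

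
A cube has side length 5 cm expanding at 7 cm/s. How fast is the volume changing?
525 cm³/s

V = s³
dV/dt = 3s² · ds/dt = 3·5²·7 = 525 cm³/s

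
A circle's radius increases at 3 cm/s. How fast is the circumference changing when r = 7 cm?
6π cm/s

C = 2πr
dC/dt = 2π · dr/dt = 2π · 3 = 6π cm/s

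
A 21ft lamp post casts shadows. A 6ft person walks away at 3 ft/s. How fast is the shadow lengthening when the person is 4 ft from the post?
6/5 ft/s

By similar triangles: 21/(x+s) = 6/s
Solving: s = 6x/15
ds/dt = 6/15 · dx/dt = 2/5 · 3 = 6/5 ft/s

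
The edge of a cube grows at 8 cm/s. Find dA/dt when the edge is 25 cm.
2400 cm²/s

A = 6s²
dA/dt = 12s · ds/dt = 12·25·8 = 2400 cm²/s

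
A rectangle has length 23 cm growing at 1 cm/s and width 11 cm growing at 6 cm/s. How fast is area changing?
149 cm²/s

A = lw
dA/dt = w·dl/dt + l·dw/dt = 11·1 + 23·6 = 149 cm²/s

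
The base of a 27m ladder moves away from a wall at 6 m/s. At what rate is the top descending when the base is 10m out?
60√629/629 ≈ 2.392 m/s

x² + y² = 27²
2x·dx/dt + 2y·dy/dt = 0
dy/dt = -x/y · dx/dt = -10/√629 · 6 = -60√629/629 m/s
The top is descending at 60√629/629 ≈ 2.392 m/s.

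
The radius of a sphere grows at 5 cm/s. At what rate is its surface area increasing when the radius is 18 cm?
720π cm²/s

S = 4πr²
dS/dt = dS/dr · dr/dt = 8πr · 5
At r = 18: dS/dt = 720π cm²/s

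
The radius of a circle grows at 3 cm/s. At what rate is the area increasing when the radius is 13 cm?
78π cm²/s

A = πr²
dA/dt = 2πr · dr/dt = 2π(13)(3) = 78π cm²/s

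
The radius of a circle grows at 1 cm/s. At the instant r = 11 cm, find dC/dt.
2π cm/s

C = 2πr
dC/dt = 2π · dr/dt = 2π · 1 = 2π cm/s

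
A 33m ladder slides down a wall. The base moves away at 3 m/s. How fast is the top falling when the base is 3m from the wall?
√30/20 ≈ 0.2739 m/s

x² + y² = 33²
2x·dx/dt + 2y·dy/dt = 0
dy/dt = -x/y · dx/dt = -3/(6√30) · 3 = -√30/20 m/s
The top is descending at √30/20 ≈ 0.2739 m/s.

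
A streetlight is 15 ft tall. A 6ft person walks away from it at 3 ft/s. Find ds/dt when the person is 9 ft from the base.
2 ft/s

By similar triangles: 15/(x+s) = 6/s
Solving: s = 6x/9
ds/dt = 6/9 · dx/dt = 2/3 · 3 = 2 ft/s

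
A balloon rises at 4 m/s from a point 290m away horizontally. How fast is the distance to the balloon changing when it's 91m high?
364√92381/92381 ≈ 1.198 m/s

z² = 290² + y²
z = √(290² + 91²) = √92381
dz/dt = y/z · dy/dt = 91/√92381 · 4 = 364√92381/92381 ≈ 1.198 m/s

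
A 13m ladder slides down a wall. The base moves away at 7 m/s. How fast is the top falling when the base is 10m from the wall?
70√69/69 ≈ 8.427 m/s

x² + y² = 13²
2x·dx/dt + 2y·dy/dt = 0
dy/dt = -x/y · dx/dt = -10/√69 · 7 = -70√69/69 m/s
The top is descending at 70√69/69 ≈ 8.427 m/s.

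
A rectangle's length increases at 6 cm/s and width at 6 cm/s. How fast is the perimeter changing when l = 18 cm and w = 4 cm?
24 cm/s

P = 2(l + w)
dP/dt = 2(dl/dt + dw/dt) = 2(6 + 6) = 24 cm/s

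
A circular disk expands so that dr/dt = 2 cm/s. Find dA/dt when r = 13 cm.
52π cm²/s

A = πr²
dA/dt = 2πr · dr/dt = 2π(13)(2) = 52π cm²/s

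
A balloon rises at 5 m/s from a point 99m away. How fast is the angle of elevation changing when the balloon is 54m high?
0.038924 rad/s

tan(θ) = y/99
sec²(θ) · dθ/dt = (1/99) · dy/dt
dθ/dt = cos²(θ)/99 · 5 = 99/(99² + 54²) · 5
dθ/dt = 0.038924 rad/s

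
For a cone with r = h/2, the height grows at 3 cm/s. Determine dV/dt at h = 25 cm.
1875π/4 cm³/s

V = (1/3)π(h/2)²h = πh³/12
dV/dt = πh²/4 · 3
At h = 25: dV/dt = 1875π/4 cm³/s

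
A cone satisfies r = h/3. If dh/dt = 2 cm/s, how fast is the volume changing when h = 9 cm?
18π cm³/s

V = (1/3)π(h/3)²h = πh³/27
dV/dt = πh²/9 · 2
At h = 9: dV/dt = 18π cm³/s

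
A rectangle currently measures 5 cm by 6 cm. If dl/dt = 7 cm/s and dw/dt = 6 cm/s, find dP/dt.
26 cm/s

P = 2(l + w)
dP/dt = 2(dl/dt + dw/dt) = 2(7 + 6) = 26 cm/s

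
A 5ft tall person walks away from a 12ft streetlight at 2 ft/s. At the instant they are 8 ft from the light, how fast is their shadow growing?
10/7 ft/s

By similar triangles: 12/(x+s) = 5/s
Solving: s = 5x/7
ds/dt = 5/7 · dx/dt = 5/7 · 2 = 10/7 ft/s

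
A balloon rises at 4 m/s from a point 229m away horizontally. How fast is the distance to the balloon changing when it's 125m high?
250√68066/34033 ≈ 1.916 m/s

z² = 229² + y²
z = √(229² + 125²) = √68066
dz/dt = y/z · dy/dt = 125/√68066 · 4 = 250√68066/34033 ≈ 1.916 m/s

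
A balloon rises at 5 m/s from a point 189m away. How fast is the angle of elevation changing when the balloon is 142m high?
0.01691 rad/s

tan(θ) = y/189
sec²(θ) · dθ/dt = (1/189) · dy/dt
dθ/dt = cos²(θ)/189 · 5 = 189/(189² + 142²) · 5
dθ/dt = 0.01691 rad/s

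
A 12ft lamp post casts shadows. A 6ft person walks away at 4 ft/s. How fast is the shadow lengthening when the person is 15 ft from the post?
4 ft/s

By similar triangles: 12/(x+s) = 6/s
Solving: s = 6x/6
ds/dt = 6/6 · dx/dt = 1 · 4 = 4 ft/s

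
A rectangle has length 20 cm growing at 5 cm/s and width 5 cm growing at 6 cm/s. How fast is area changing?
145 cm²/s

A = lw
dA/dt = w·dl/dt + l·dw/dt = 5·5 + 20·6 = 145 cm²/s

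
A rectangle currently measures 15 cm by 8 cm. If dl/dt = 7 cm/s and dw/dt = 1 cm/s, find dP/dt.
16 cm/s

P = 2(l + w)
dP/dt = 2(dl/dt + dw/dt) = 2(7 + 1) = 16 cm/s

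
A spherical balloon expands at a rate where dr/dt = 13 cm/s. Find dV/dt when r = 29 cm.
43732π cm³/s

V = (4/3)πr³
dV/dt = dV/dr · dr/dt = 4πr² · 13
At r = 29: dV/dt = 43732π cm³/s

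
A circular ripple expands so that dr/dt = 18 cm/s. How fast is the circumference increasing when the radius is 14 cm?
36π cm/s

C = 2πr
dC/dt = 2π · dr/dt = 2π · 18 = 36π cm/s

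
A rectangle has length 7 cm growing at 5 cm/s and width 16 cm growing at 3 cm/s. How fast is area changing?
101 cm²/s

A = lw
dA/dt = w·dl/dt + l·dw/dt = 16·5 + 7·3 = 101 cm²/s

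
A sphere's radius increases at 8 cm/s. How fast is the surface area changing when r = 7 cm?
448π cm²/s

S = 4πr²
dS/dt = dS/dr · dr/dt = 8πr · 8
At r = 7: dS/dt = 448π cm²/s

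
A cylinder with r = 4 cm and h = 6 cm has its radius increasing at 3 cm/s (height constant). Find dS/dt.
84π cm²/s

S = 2πrh + 2πr² (lateral + bases)
dS/dt = (2πh + 4πr)·dr/dt = (2π·6 + 4π·4)·3
= 84π cm²/s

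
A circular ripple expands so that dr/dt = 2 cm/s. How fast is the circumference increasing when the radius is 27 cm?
4π cm/s

C = 2πr
dC/dt = 2π · dr/dt = 2π · 2 = 4π cm/s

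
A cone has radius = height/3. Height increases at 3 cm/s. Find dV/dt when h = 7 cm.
49π/3 cm³/s

V = (1/3)π(h/3)²h = πh³/27
dV/dt = πh²/9 · 3
At h = 7: dV/dt = 49π/3 cm³/s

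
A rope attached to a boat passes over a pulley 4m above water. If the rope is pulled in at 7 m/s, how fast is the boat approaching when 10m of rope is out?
5√21/3 ≈ 7.638 m/s

rope² = x² + 4²
x = √(10² - 4²) = 2√21
dx/dt = (rope/x) · d(rope)/dt = (10/(2√21)) · (-7) = -5√21/3 m/s
The boat approaches at 5√21/3 ≈ 7.638 m/s.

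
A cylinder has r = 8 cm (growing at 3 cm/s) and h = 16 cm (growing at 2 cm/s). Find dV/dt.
896π cm³/s

V = πr²h
dV/dt = 2πrh·dr/dt + πr²·dh/dt
= 2π(8)(16)(3) + π(8)²(2)
= 896π cm³/s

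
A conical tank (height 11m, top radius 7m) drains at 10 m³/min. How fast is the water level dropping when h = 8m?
605/(1568π) ≈ 0.1228 m/min

r/h = 7/11, so r = (7/11)h
V = (1/3)πr²h = (1/3)π((7/11)h)²h = (49/363)πh³
dV/dh = (49/121)πh²
dh/dt = (dV/dt)/(dV/dh) = -10/((49/121)π·8²) = -605/(1568π) m/min
The level is dropping at 605/(1568π) ≈ 0.1228 m/min.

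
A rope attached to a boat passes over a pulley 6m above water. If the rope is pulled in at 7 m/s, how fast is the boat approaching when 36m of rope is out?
6√35/5 ≈ 7.099 m/s

rope² = x² + 6²
x = √(36² - 6²) = 6√35
dx/dt = (rope/x) · d(rope)/dt = (36/(6√35)) · (-7) = -6√35/5 m/s
The boat approaches at 6√35/5 ≈ 7.099 m/s.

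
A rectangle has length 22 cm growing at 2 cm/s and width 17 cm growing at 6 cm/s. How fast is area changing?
166 cm²/s

A = lw
dA/dt = w·dl/dt + l·dw/dt = 17·2 + 22·6 = 166 cm²/s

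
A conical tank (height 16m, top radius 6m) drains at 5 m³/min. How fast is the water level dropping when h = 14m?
80/(441π) ≈ 0.05774 m/min

r/h = 6/16, so r = (3/8)h
V = (1/3)πr²h = (1/3)π((3/8)h)²h = (3/64)πh³
dV/dh = (9/64)πh²
dh/dt = (dV/dt)/(dV/dh) = -5/((9/64)π·14²) = -80/(441π) m/min
The level is dropping at 80/(441π) ≈ 0.05774 m/min.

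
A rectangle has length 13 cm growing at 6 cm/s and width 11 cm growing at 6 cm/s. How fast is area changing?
144 cm²/s

A = lw
dA/dt = w·dl/dt + l·dw/dt = 11·6 + 13·6 = 144 cm²/s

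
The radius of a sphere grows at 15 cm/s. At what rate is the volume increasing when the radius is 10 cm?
6000π cm³/s

V = (4/3)πr³
dV/dt = dV/dr · dr/dt = 4πr² · 15
At r = 10: dV/dt = 6000π cm³/s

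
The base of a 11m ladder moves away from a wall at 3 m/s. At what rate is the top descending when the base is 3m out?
9√7/28 ≈ 0.8504 m/s

x² + y² = 11²
2x·dx/dt + 2y·dy/dt = 0
dy/dt = -x/y · dx/dt = -3/(4√7) · 3 = -9√7/28 m/s
The top is descending at 9√7/28 ≈ 0.8504 m/s.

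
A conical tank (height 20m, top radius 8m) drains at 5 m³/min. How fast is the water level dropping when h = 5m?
5/(4π) ≈ 0.3979 m/min

r/h = 8/20, so r = (2/5)h
V = (1/3)πr²h = (1/3)π((2/5)h)²h = (4/75)πh³
dV/dh = (4/25)πh²
dh/dt = (dV/dt)/(dV/dh) = -5/((4/25)π·5²) = -5/(4π) m/min
The level is dropping at 5/(4π) ≈ 0.3979 m/min.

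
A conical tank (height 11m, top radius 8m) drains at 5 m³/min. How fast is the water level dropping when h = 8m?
605/(4096π) ≈ 0.04702 m/min

r/h = 8/11, so r = (8/11)h
V = (1/3)πr²h = (1/3)π((8/11)h)²h = (64/363)πh³
dV/dh = (64/121)πh²
dh/dt = (dV/dt)/(dV/dh) = -5/((64/121)π·8²) = -605/(4096π) m/min
The level is dropping at 605/(4096π) ≈ 0.04702 m/min.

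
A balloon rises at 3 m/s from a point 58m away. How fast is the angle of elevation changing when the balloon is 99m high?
0.013217 rad/s

tan(θ) = y/58
sec²(θ) · dθ/dt = (1/58) · dy/dt
dθ/dt = cos²(θ)/58 · 3 = 58/(58² + 99²) · 3
dθ/dt = 0.013217 rad/s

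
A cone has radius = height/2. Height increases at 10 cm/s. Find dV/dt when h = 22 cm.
1210π cm³/s

V = (1/3)π(h/2)²h = πh³/12
dV/dt = πh²/4 · 10
At h = 22: dV/dt = 1210π cm³/s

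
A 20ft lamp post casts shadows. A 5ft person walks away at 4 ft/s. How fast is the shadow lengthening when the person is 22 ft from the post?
4/3 ft/s

By similar triangles: 20/(x+s) = 5/s
Solving: s = 5x/15
ds/dt = 5/15 · dx/dt = 1/3 · 4 = 4/3 ft/s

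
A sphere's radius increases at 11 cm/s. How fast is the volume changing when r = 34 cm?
50864π cm³/s

V = (4/3)πr³
dV/dt = dV/dr · dr/dt = 4πr² · 11
At r = 34: dV/dt = 50864π cm³/s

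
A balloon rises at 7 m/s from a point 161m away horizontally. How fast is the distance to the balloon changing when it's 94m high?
658√34757/34757 ≈ 3.529 m/s

z² = 161² + y²
z = √(161² + 94²) = √34757
dz/dt = y/z · dy/dt = 94/√34757 · 7 = 658√34757/34757 ≈ 3.529 m/s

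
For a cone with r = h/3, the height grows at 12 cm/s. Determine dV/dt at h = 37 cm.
5476π/3 cm³/s

V = (1/3)π(h/3)²h = πh³/27
dV/dt = πh²/9 · 12
At h = 37: dV/dt = 5476π/3 cm³/s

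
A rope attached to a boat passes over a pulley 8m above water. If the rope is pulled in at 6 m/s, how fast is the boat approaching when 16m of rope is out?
4√3 ≈ 6.928 m/s

rope² = x² + 8²
x = √(16² - 8²) = 8√3
dx/dt = (rope/x) · d(rope)/dt = (16/(8√3)) · (-6) = -4√3 m/s
The boat approaches at 4√3 ≈ 6.928 m/s.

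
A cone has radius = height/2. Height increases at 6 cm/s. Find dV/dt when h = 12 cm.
216π cm³/s

V = (1/3)π(h/2)²h = πh³/12
dV/dt = πh²/4 · 6
At h = 12: dV/dt = 216π cm³/s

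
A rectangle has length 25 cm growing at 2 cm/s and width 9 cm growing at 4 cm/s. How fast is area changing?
118 cm²/s

A = lw
dA/dt = w·dl/dt + l·dw/dt = 9·2 + 25·4 = 118 cm²/s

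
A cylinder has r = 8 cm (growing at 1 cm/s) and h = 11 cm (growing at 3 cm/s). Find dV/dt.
368π cm³/s

V = πr²h
dV/dt = 2πrh·dr/dt + πr²·dh/dt
= 2π(8)(11)(1) + π(8)²(3)
= 368π cm³/s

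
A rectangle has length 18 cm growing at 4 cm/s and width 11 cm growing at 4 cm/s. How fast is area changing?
116 cm²/s

A = lw
dA/dt = w·dl/dt + l·dw/dt = 11·4 + 18·4 = 116 cm²/s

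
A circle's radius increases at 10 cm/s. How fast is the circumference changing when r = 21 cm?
20π cm/s

C = 2πr
dC/dt = 2π · dr/dt = 2π · 10 = 20π cm/s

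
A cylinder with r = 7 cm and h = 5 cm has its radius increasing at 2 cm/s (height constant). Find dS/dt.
76π cm²/s

S = 2πrh + 2πr² (lateral + bases)
dS/dt = (2πh + 4πr)·dr/dt = (2π·5 + 4π·7)·2
= 76π cm²/s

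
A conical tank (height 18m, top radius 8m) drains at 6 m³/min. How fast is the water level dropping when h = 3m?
27/(8π) ≈ 1.074 m/min

r/h = 8/18, so r = (4/9)h
V = (1/3)πr²h = (1/3)π((4/9)h)²h = (16/243)πh³
dV/dh = (16/81)πh²
dh/dt = (dV/dt)/(dV/dh) = -6/((16/81)π·3²) = -27/(8π) m/min
The level is dropping at 27/(8π) ≈ 1.074 m/min.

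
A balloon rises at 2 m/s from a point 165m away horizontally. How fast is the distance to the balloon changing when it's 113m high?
113√39994/19997 ≈ 1.13 m/s

z² = 165² + y²
z = √(165² + 113²) = √39994
dz/dt = y/z · dy/dt = 113/√39994 · 2 = 113√39994/19997 ≈ 1.13 m/s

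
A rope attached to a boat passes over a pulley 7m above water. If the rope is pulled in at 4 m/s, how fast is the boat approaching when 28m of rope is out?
16√15/15 ≈ 4.131 m/s

rope² = x² + 7²
x = √(28² - 7²) = 7√15
dx/dt = (rope/x) · d(rope)/dt = (28/(7√15)) · (-4) = -16√15/15 m/s
The boat approaches at 16√15/15 ≈ 4.131 m/s.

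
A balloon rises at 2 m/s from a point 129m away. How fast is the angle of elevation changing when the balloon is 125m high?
0.007996 rad/s

tan(θ) = y/129
sec²(θ) · dθ/dt = (1/129) · dy/dt
dθ/dt = cos²(θ)/129 · 2 = 129/(129² + 125²) · 2
dθ/dt = 0.007996 rad/s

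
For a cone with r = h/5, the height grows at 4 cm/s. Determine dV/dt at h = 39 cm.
6084π/25 cm³/s

V = (1/3)π(h/5)²h = πh³/75
dV/dt = πh²/25 · 4
At h = 39: dV/dt = 6084π/25 cm³/s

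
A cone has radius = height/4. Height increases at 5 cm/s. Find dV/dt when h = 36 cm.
405π cm³/s

V = (1/3)π(h/4)²h = πh³/48
dV/dt = πh²/16 · 5
At h = 36: dV/dt = 405π cm³/s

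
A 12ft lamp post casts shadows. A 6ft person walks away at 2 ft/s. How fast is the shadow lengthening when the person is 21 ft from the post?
2 ft/s

By similar triangles: 12/(x+s) = 6/s
Solving: s = 6x/6
ds/dt = 6/6 · dx/dt = 1 · 2 = 2 ft/s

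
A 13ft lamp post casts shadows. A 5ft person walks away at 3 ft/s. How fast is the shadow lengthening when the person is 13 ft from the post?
15/8 ft/s

By similar triangles: 13/(x+s) = 5/s
Solving: s = 5x/8
ds/dt = 5/8 · dx/dt = 5/8 · 3 = 15/8 ft/s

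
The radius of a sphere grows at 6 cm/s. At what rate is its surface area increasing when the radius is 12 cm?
576π cm²/s

S = 4πr²
dS/dt = dS/dr · dr/dt = 8πr · 6
At r = 12: dS/dt = 576π cm²/s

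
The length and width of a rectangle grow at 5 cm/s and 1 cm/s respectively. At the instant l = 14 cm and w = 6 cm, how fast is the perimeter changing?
12 cm/s

P = 2(l + w)
dP/dt = 2(dl/dt + dw/dt) = 2(5 + 1) = 12 cm/s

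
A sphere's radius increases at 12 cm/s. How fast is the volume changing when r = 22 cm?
23232π cm³/s

V = (4/3)πr³
dV/dt = dV/dr · dr/dt = 4πr² · 12
At r = 22: dV/dt = 23232π cm³/s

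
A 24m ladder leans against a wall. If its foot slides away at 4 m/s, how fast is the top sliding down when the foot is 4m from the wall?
4√35/35 ≈ 0.6761 m/s

x² + y² = 24²
2x·dx/dt + 2y·dy/dt = 0
dy/dt = -x/y · dx/dt = -4/(4√35) · 4 = -4√35/35 m/s
The top is descending at 4√35/35 ≈ 0.6761 m/s.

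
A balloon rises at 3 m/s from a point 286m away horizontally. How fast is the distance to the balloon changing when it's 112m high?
168√23585/23585 ≈ 1.094 m/s

z² = 286² + y²
z = √(286² + 112²) = 2√23585
dz/dt = y/z · dy/dt = 112/(2√23585) · 3 = 168√23585/23585 ≈ 1.094 m/s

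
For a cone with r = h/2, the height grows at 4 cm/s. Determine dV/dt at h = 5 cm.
25π cm³/s

V = (1/3)π(h/2)²h = πh³/12
dV/dt = πh²/4 · 4
At h = 5: dV/dt = 25π cm³/s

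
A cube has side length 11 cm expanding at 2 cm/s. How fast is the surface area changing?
264 cm²/s

A = 6s²
dA/dt = 12s · ds/dt = 12·11·2 = 264 cm²/s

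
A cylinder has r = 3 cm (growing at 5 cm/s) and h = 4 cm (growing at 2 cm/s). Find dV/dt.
138π cm³/s

V = πr²h
dV/dt = 2πrh·dr/dt + πr²·dh/dt
= 2π(3)(4)(5) + π(3)²(2)
= 138π cm³/s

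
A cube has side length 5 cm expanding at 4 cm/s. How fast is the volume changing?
300 cm³/s

V = s³
dV/dt = 3s² · ds/dt = 3·5²·4 = 300 cm³/s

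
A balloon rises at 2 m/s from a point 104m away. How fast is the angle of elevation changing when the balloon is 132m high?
0.007365 rad/s

tan(θ) = y/104
sec²(θ) · dθ/dt = (1/104) · dy/dt
dθ/dt = cos²(θ)/104 · 2 = 104/(104² + 132²) · 2
dθ/dt = 0.007365 rad/s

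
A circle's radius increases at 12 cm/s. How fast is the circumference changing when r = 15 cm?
24π cm/s

C = 2πr
dC/dt = 2π · dr/dt = 2π · 12 = 24π cm/s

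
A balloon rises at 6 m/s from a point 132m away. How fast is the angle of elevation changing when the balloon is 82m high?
0.032798 rad/s

tan(θ) = y/132
sec²(θ) · dθ/dt = (1/132) · dy/dt
dθ/dt = cos²(θ)/132 · 6 = 132/(132² + 82²) · 6
dθ/dt = 0.032798 rad/s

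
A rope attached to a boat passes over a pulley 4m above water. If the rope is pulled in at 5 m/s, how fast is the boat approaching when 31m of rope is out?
31√105/63 ≈ 5.042 m/s

rope² = x² + 4²
x = √(31² - 4²) = 3√105
dx/dt = (rope/x) · d(rope)/dt = (31/(3√105)) · (-5) = -31√105/63 m/s
The boat approaches at 31√105/63 ≈ 5.042 m/s.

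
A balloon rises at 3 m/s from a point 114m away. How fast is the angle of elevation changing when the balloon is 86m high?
0.016771 rad/s

tan(θ) = y/114
sec²(θ) · dθ/dt = (1/114) · dy/dt
dθ/dt = cos²(θ)/114 · 3 = 114/(114² + 86²) · 3
dθ/dt = 0.016771 rad/s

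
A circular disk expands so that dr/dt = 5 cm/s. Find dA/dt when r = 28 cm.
280π cm²/s

A = πr²
dA/dt = 2πr · dr/dt = 2π(28)(5) = 280π cm²/s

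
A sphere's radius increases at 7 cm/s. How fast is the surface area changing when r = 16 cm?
896π cm²/s

S = 4πr²
dS/dt = dS/dr · dr/dt = 8πr · 7
At r = 16: dS/dt = 896π cm²/s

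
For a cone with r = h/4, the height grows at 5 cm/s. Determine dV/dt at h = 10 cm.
125π/4 cm³/s

V = (1/3)π(h/4)²h = πh³/48
dV/dt = πh²/16 · 5
At h = 10: dV/dt = 125π/4 cm³/s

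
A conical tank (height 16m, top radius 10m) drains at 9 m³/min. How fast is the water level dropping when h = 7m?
576/(1225π) ≈ 0.1497 m/min

r/h = 10/16, so r = (5/8)h
V = (1/3)πr²h = (1/3)π((5/8)h)²h = (25/192)πh³
dV/dh = (25/64)πh²
dh/dt = (dV/dt)/(dV/dh) = -9/((25/64)π·7²) = -576/(1225π) m/min
The level is dropping at 576/(1225π) ≈ 0.1497 m/min.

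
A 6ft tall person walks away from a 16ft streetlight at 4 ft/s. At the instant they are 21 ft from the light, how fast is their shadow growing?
12/5 ft/s

By similar triangles: 16/(x+s) = 6/s
Solving: s = 6x/10
ds/dt = 6/10 · dx/dt = 3/5 · 4 = 12/5 ft/s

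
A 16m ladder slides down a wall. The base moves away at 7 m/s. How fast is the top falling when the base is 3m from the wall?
21√247/247 ≈ 1.336 m/s

x² + y² = 16²
2x·dx/dt + 2y·dy/dt = 0
dy/dt = -x/y · dx/dt = -3/√247 · 7 = -21√247/247 m/s
The top is descending at 21√247/247 ≈ 1.336 m/s.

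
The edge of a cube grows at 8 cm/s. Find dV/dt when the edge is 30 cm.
21600 cm³/s

V = s³
dV/dt = 3s² · ds/dt = 3·30²·8 = 21600 cm³/s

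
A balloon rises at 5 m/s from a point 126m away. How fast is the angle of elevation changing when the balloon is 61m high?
0.032148 rad/s

tan(θ) = y/126
sec²(θ) · dθ/dt = (1/126) · dy/dt
dθ/dt = cos²(θ)/126 · 5 = 126/(126² + 61²) · 5
dθ/dt = 0.032148 rad/s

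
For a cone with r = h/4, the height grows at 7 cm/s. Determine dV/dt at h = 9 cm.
567π/16 cm³/s

V = (1/3)π(h/4)²h = πh³/48
dV/dt = πh²/16 · 7
At h = 9: dV/dt = 567π/16 cm³/s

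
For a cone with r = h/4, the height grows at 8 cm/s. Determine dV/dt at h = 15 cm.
225π/2 cm³/s

V = (1/3)π(h/4)²h = πh³/48
dV/dt = πh²/16 · 8
At h = 15: dV/dt = 225π/2 cm³/s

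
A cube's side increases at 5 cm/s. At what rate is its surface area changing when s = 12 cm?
720 cm²/s

A = 6s²
dA/dt = 12s · ds/dt = 12·12·5 = 720 cm²/s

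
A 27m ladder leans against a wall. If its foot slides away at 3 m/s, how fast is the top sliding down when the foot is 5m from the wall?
15√11/88 ≈ 0.5653 m/s

x² + y² = 27²
2x·dx/dt + 2y·dy/dt = 0
dy/dt = -x/y · dx/dt = -5/(8√11) · 3 = -15√11/88 m/s
The top is descending at 15√11/88 ≈ 0.5653 m/s.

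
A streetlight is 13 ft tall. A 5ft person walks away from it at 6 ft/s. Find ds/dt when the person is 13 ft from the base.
15/4 ft/s

By similar triangles: 13/(x+s) = 5/s
Solving: s = 5x/8
ds/dt = 5/8 · dx/dt = 5/8 · 6 = 15/4 ft/s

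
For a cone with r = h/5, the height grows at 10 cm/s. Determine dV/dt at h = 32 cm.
2048π/5 cm³/s

V = (1/3)π(h/5)²h = πh³/75
dV/dt = πh²/25 · 10
At h = 32: dV/dt = 2048π/5 cm³/s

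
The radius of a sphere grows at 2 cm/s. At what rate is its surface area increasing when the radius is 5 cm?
80π cm²/s

S = 4πr²
dS/dt = dS/dr · dr/dt = 8πr · 2
At r = 5: dS/dt = 80π cm²/s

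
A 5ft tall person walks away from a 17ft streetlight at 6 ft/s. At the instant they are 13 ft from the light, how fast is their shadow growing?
5/2 ft/s

By similar triangles: 17/(x+s) = 5/s
Solving: s = 5x/12
ds/dt = 5/12 · dx/dt = 5/12 · 6 = 5/2 ft/s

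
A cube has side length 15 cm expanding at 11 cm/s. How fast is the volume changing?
7425 cm³/s

V = s³
dV/dt = 3s² · ds/dt = 3·15²·11 = 7425 cm³/s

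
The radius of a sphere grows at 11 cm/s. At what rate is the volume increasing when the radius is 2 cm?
176π cm³/s

V = (4/3)πr³
dV/dt = dV/dr · dr/dt = 4πr² · 11
At r = 2: dV/dt = 176π cm³/s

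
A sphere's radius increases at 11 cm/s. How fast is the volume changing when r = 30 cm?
39600π cm³/s

V = (4/3)πr³
dV/dt = dV/dr · dr/dt = 4πr² · 11
At r = 30: dV/dt = 39600π cm³/s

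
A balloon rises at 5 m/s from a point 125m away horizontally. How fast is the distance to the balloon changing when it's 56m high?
280√18761/18761 ≈ 2.044 m/s

z² = 125² + y²
z = √(125² + 56²) = √18761
dz/dt = y/z · dy/dt = 56/√18761 · 5 = 280√18761/18761 ≈ 2.044 m/s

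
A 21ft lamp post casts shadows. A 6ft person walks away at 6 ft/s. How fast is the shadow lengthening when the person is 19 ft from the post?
12/5 ft/s

By similar triangles: 21/(x+s) = 6/s
Solving: s = 6x/15
ds/dt = 6/15 · dx/dt = 2/5 · 6 = 12/5 ft/s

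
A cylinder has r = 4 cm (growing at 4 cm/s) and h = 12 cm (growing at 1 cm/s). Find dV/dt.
400π cm³/s

V = πr²h
dV/dt = 2πrh·dr/dt + πr²·dh/dt
= 2π(4)(12)(4) + π(4)²(1)
= 400π cm³/s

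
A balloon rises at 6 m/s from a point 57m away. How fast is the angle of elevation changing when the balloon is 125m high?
0.01812 rad/s

tan(θ) = y/57
sec²(θ) · dθ/dt = (1/57) · dy/dt
dθ/dt = cos²(θ)/57 · 6 = 57/(57² + 125²) · 6
dθ/dt = 0.01812 rad/s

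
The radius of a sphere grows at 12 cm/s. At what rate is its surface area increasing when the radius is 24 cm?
2304π cm²/s

S = 4πr²
dS/dt = dS/dr · dr/dt = 8πr · 12
At r = 24: dS/dt = 2304π cm²/s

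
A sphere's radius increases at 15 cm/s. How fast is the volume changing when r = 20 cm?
24000π cm³/s

V = (4/3)πr³
dV/dt = dV/dr · dr/dt = 4πr² · 15
At r = 20: dV/dt = 24000π cm³/s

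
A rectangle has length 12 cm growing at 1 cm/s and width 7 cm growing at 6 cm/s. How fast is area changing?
79 cm²/s

A = lw
dA/dt = w·dl/dt + l·dw/dt = 7·1 + 12·6 = 79 cm²/s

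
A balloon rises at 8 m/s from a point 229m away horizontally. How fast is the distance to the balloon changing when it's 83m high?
332√59330/29665 ≈ 2.726 m/s

z² = 229² + y²
z = √(229² + 83²) = √59330
dz/dt = y/z · dy/dt = 83/√59330 · 8 = 332√59330/29665 ≈ 2.726 m/s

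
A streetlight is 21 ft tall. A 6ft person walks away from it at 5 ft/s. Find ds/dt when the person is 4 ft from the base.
2 ft/s

By similar triangles: 21/(x+s) = 6/s
Solving: s = 6x/15
ds/dt = 6/15 · dx/dt = 2/5 · 5 = 2 ft/s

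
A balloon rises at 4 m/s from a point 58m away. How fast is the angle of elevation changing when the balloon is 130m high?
0.011449 rad/s

tan(θ) = y/58
sec²(θ) · dθ/dt = (1/58) · dy/dt
dθ/dt = cos²(θ)/58 · 4 = 58/(58² + 130²) · 4
dθ/dt = 0.011449 rad/s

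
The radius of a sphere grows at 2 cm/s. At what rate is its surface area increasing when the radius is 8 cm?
128π cm²/s

S = 4πr²
dS/dt = dS/dr · dr/dt = 8πr · 2
At r = 8: dS/dt = 128π cm²/s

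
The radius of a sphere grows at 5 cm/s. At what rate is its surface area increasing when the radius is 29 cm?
1160π cm²/s

S = 4πr²
dS/dt = dS/dr · dr/dt = 8πr · 5
At r = 29: dS/dt = 1160π cm²/s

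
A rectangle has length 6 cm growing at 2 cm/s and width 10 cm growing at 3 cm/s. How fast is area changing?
38 cm²/s

A = lw
dA/dt = w·dl/dt + l·dw/dt = 10·2 + 6·3 = 38 cm²/s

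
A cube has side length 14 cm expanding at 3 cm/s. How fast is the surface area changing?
504 cm²/s

A = 6s²
dA/dt = 12s · ds/dt = 12·14·3 = 504 cm²/s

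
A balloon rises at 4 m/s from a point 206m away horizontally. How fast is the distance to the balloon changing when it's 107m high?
428√53885/53885 ≈ 1.844 m/s

z² = 206² + y²
z = √(206² + 107²) = √53885
dz/dt = y/z · dy/dt = 107/√53885 · 4 = 428√53885/53885 ≈ 1.844 m/s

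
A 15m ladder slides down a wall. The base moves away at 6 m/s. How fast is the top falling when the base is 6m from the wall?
4√21/7 ≈ 2.619 m/s

x² + y² = 15²
2x·dx/dt + 2y·dy/dt = 0
dy/dt = -x/y · dx/dt = -6/(3√21) · 6 = -4√21/7 m/s
The top is descending at 4√21/7 ≈ 2.619 m/s.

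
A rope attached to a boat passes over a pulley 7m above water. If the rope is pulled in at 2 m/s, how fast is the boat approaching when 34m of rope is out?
68√123/369 ≈ 2.044 m/s

rope² = x² + 7²
x = √(34² - 7²) = 3√123
dx/dt = (rope/x) · d(rope)/dt = (34/(3√123)) · (-2) = -68√123/369 m/s
The boat approaches at 68√123/369 ≈ 2.044 m/s.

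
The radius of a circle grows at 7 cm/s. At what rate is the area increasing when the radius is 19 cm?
266π cm²/s

A = πr²
dA/dt = 2πr · dr/dt = 2π(19)(7) = 266π cm²/s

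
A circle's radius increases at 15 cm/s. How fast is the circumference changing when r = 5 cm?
30π cm/s

C = 2πr
dC/dt = 2π · dr/dt = 2π · 15 = 30π cm/s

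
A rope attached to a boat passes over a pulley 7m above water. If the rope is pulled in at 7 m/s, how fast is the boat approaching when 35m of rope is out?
35√6/12 ≈ 7.144 m/s

rope² = x² + 7²
x = √(35² - 7²) = 14√6
dx/dt = (rope/x) · d(rope)/dt = (35/(14√6)) · (-7) = -35√6/12 m/s
The boat approaches at 35√6/12 ≈ 7.144 m/s.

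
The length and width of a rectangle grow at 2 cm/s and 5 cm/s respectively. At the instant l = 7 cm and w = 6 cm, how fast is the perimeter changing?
14 cm/s

P = 2(l + w)
dP/dt = 2(dl/dt + dw/dt) = 2(2 + 5) = 14 cm/s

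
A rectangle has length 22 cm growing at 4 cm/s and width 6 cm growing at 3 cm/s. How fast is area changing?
90 cm²/s

A = lw
dA/dt = w·dl/dt + l·dw/dt = 6·4 + 22·3 = 90 cm²/s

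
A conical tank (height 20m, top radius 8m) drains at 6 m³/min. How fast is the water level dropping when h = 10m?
3/(8π) ≈ 0.1194 m/min

r/h = 8/20, so r = (2/5)h
V = (1/3)πr²h = (1/3)π((2/5)h)²h = (4/75)πh³
dV/dh = (4/25)πh²
dh/dt = (dV/dt)/(dV/dh) = -6/((4/25)π·10²) = -3/(8π) m/min
The level is dropping at 3/(8π) ≈ 0.1194 m/min.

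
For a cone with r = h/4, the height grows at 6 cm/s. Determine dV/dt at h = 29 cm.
2523π/8 cm³/s

V = (1/3)π(h/4)²h = πh³/48
dV/dt = πh²/16 · 6
At h = 29: dV/dt = 2523π/8 cm³/s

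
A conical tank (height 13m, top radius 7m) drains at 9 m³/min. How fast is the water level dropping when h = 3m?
169/(49π) ≈ 1.098 m/min

r/h = 7/13, so r = (7/13)h
V = (1/3)πr²h = (1/3)π((7/13)h)²h = (49/507)πh³
dV/dh = (49/169)πh²
dh/dt = (dV/dt)/(dV/dh) = -9/((49/169)π·3²) = -169/(49π) m/min
The level is dropping at 169/(49π) ≈ 1.098 m/min.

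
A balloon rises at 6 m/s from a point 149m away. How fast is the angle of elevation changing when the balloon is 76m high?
0.031955 rad/s

tan(θ) = y/149
sec²(θ) · dθ/dt = (1/149) · dy/dt
dθ/dt = cos²(θ)/149 · 6 = 149/(149² + 76²) · 6
dθ/dt = 0.031955 rad/s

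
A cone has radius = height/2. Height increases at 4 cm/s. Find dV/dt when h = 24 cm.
576π cm³/s

V = (1/3)π(h/2)²h = πh³/12
dV/dt = πh²/4 · 4
At h = 24: dV/dt = 576π cm³/s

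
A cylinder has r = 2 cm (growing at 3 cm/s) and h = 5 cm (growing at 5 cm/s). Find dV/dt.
80π cm³/s

V = πr²h
dV/dt = 2πrh·dr/dt + πr²·dh/dt
= 2π(2)(5)(3) + π(2)²(5)
= 80π cm³/s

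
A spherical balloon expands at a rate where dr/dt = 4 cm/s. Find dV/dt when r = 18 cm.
5184π cm³/s

V = (4/3)πr³
dV/dt = dV/dr · dr/dt = 4πr² · 4
At r = 18: dV/dt = 5184π cm³/s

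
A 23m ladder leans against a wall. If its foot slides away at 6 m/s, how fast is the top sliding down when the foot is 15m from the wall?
45√19/38 ≈ 5.162 m/s

x² + y² = 23²
2x·dx/dt + 2y·dy/dt = 0
dy/dt = -x/y · dx/dt = -15/(4√19) · 6 = -45√19/38 m/s
The top is descending at 45√19/38 ≈ 5.162 m/s.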